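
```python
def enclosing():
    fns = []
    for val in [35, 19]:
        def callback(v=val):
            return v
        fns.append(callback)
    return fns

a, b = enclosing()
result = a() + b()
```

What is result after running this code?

Step 1: Default argument v=val captures val at each iteration.
Step 2: a() returns 35 (captured at first iteration), b() returns 19 (captured at second).
Step 3: result = 35 + 19 = 54

The answer is 54.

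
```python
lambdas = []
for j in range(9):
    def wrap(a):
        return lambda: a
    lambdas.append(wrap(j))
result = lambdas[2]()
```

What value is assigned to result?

Step 1: wrap(j) creates a new scope capturing a = j at call time.
Step 2: lambdas[2] = wrap(2), so its lambda captures a = 2.
Step 3: result = 2 (closure factory fixes late binding)

The answer is 2.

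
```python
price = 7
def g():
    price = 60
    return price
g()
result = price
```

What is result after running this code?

Step 1: price = 7 globally.
Step 2: g() creates a LOCAL price = 60 (no global keyword!).
Step 3: The global price is unchanged. result = 7

The answer is 7.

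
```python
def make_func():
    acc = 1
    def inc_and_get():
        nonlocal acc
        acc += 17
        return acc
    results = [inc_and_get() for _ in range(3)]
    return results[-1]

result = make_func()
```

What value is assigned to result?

Step 1: acc = 1.
Step 2: Three calls to inc_and_get(), each adding 17.
Step 3: Last value = 1 + 17 * 3 = 52

The answer is 52.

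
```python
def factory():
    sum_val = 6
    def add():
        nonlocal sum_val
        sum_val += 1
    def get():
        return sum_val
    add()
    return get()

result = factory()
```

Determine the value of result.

Step 1: sum_val = 6. add() modifies it via nonlocal, get() reads it.
Step 2: add() makes sum_val = 6 + 1 = 7.
Step 3: get() returns 7. result = 7

The answer is 7.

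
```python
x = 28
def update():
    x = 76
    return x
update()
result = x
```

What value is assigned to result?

Step 1: x = 28 globally.
Step 2: update() creates a LOCAL x = 76 (no global keyword!).
Step 3: The global x is unchanged. result = 28

The answer is 28.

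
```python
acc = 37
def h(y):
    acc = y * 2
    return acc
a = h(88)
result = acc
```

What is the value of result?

Step 1: Global acc = 37.
Step 2: h(88) creates local acc = 88 * 2 = 176.
Step 3: Global acc unchanged because no global keyword. result = 37

The answer is 37.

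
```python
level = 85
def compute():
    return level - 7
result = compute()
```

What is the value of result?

Step 1: level = 85 is defined globally.
Step 2: compute() looks up level from global scope = 85, then computes 85 - 7 = 78.
Step 3: result = 78

The answer is 78.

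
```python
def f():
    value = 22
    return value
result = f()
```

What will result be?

Step 1: f() defines value = 22 in its local scope.
Step 2: return value finds the local variable value = 22.
Step 3: result = 22

The answer is 22.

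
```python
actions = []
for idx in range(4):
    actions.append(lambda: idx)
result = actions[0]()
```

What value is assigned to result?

Step 1: The loop creates 4 lambdas, all referencing the same variable idx.
Step 2: After the loop, idx = 3 (final value).
Step 3: actions[0]() looks up idx at call time and finds 3. This is the late binding gotcha. result = 3

The answer is 3.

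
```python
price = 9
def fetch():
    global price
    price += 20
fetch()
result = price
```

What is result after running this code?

Step 1: price = 9 globally.
Step 2: fetch() modifies global price: price += 20 = 29.
Step 3: result = 29

The answer is 29.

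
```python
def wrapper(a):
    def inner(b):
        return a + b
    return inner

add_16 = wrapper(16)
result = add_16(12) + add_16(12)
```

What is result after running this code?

Step 1: add_16 captures a = 16.
Step 2: add_16(12) = 16 + 12 = 28, called twice.
Step 3: result = 28 + 28 = 56

The answer is 56.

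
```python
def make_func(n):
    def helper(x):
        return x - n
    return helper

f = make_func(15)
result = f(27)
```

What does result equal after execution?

Step 1: make_func(15) creates a closure capturing n = 15.
Step 2: f(27) computes 27 - 15 = 12.
Step 3: result = 12

The answer is 12.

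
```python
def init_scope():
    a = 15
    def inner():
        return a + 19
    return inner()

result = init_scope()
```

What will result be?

Step 1: init_scope() defines a = 15.
Step 2: inner() reads a = 15 from enclosing scope, returns 15 + 19 = 34.
Step 3: result = 34

The answer is 34.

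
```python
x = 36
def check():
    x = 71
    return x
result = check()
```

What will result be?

Step 1: Global x = 36.
Step 2: check() creates local x = 71, shadowing the global.
Step 3: Returns local x = 71. result = 71

The answer is 71.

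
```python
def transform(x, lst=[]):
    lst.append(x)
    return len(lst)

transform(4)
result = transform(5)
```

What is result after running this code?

Step 1: Mutable default list persists between calls.
Step 2: First call: lst = [4], len = 1. Second call: lst = [4, 5], len = 2.
Step 3: result = 2

The answer is 2.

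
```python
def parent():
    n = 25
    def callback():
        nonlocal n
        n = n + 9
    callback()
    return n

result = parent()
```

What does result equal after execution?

Step 1: parent() sets n = 25.
Step 2: callback() uses nonlocal to modify n in parent's scope: n = 25 + 9 = 34.
Step 3: parent() returns the modified n = 34

The answer is 34.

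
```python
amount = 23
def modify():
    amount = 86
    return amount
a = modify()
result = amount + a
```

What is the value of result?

Step 1: Global amount = 23. modify() returns local amount = 86.
Step 2: a = 86. Global amount still = 23.
Step 3: result = 23 + 86 = 109

The answer is 109.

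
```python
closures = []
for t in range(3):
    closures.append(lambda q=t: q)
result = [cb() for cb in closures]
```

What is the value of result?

Step 1: Default arg q=t captures t at each iteration.
Step 2: Each lambda has its own default: 0, 1, ..., 2.
Step 3: result = [0, 1, 2]

The answer is [0, 1, 2].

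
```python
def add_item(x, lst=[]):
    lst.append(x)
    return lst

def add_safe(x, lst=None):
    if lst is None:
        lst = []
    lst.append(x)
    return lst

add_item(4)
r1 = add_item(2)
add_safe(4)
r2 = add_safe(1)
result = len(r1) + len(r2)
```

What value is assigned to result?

Step 1: add_item shares mutable default: after 2 calls, lst = [4, 2], len = 2.
Step 2: add_safe creates fresh list each time: r2 = [1], len = 1.
Step 3: result = 2 + 1 = 3

The answer is 3.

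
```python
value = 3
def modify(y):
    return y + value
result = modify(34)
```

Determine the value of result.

Step 1: value = 3 is defined globally.
Step 2: modify(34) uses parameter y = 34 and looks up value from global scope = 3.
Step 3: result = 34 + 3 = 37

The answer is 37.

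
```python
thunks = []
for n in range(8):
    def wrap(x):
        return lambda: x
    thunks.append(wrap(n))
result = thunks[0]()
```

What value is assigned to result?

Step 1: wrap(n) creates a new scope capturing x = n at call time.
Step 2: thunks[0] = wrap(0), so its lambda captures x = 0.
Step 3: result = 0 (closure factory fixes late binding)

The answer is 0.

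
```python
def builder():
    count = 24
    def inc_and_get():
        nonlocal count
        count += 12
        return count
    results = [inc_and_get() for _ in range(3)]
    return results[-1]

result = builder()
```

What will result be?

Step 1: count = 24.
Step 2: Three calls to inc_and_get(), each adding 12.
Step 3: Last value = 24 + 12 * 3 = 60

The answer is 60.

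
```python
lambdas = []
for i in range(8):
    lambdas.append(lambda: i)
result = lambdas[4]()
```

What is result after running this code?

Step 1: The loop creates 8 lambdas, all referencing the same variable i.
Step 2: After the loop, i = 7 (final value).
Step 3: lambdas[4]() looks up i at call time and finds 7. This is the late binding gotcha. result = 7

The answer is 7.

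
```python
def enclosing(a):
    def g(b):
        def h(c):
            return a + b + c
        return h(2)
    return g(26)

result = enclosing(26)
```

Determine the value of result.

Step 1: a = 26, b = 26, c = 2 across three nested scopes.
Step 2: h() accesses all three via LEGB rule.
Step 3: result = 26 + 26 + 2 = 54

The answer is 54.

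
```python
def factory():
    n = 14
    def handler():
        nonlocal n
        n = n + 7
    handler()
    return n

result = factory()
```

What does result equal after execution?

Step 1: factory() sets n = 14.
Step 2: handler() uses nonlocal to modify n in factory's scope: n = 14 + 7 = 21.
Step 3: factory() returns the modified n = 21

The answer is 21.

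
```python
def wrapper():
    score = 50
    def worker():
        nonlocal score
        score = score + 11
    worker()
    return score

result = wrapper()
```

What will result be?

Step 1: wrapper() sets score = 50.
Step 2: worker() uses nonlocal to modify score in wrapper's scope: score = 50 + 11 = 61.
Step 3: wrapper() returns the modified score = 61

The answer is 61.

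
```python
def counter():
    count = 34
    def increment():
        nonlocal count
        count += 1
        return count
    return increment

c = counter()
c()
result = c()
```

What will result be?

Step 1: counter() creates closure with count = 34.
Step 2: Each c() call increments count via nonlocal. After 2 calls: 34 + 2 = 36.
Step 3: result = 36

The answer is 36.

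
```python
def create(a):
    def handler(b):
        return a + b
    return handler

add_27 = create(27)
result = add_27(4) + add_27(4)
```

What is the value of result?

Step 1: add_27 captures a = 27.
Step 2: add_27(4) = 27 + 4 = 31, called twice.
Step 3: result = 31 + 31 = 62

The answer is 62.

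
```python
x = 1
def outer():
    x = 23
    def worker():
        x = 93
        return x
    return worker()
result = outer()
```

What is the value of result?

Step 1: Three scopes define x: global (1), outer (23), worker (93).
Step 2: worker() has its own local x = 93, which shadows both enclosing and global.
Step 3: result = 93 (local wins in LEGB)

The answer is 93.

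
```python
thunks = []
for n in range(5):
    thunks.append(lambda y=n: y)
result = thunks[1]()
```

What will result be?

Step 1: Default argument y=n captures n's value at each iteration.
Step 2: thunks[1] captured y = 1 when n was 1.
Step 3: result = 1

The answer is 1.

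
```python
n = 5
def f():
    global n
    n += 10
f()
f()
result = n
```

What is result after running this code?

Step 1: n = 5.
Step 2: First f(): n = 5 + 10 = 15.
Step 3: Second f(): n = 15 + 10 = 25. result = 25

The answer is 25.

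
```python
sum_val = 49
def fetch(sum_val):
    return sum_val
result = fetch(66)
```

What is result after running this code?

Step 1: Global sum_val = 49.
Step 2: fetch(66) takes parameter sum_val = 66, which shadows the global.
Step 3: result = 66

The answer is 66.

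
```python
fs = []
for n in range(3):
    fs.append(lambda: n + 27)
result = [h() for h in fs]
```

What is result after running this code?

Step 1: All lambdas capture n by reference. After the loop, n = 2.
Step 2: Each call returns 2 + 27 = 29.
Step 3: result = [29, 29, 29]

The answer is [29, 29, 29].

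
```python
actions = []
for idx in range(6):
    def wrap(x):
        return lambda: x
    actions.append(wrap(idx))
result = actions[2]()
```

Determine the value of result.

Step 1: wrap(idx) creates a new scope capturing x = idx at call time.
Step 2: actions[2] = wrap(2), so its lambda captures x = 2.
Step 3: result = 2 (closure factory fixes late binding)

The answer is 2.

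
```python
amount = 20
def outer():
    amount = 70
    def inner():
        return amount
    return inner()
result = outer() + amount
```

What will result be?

Step 1: Global amount = 20. outer() shadows with amount = 70.
Step 2: inner() returns enclosing amount = 70. outer() = 70.
Step 3: result = 70 + global amount (20) = 90

The answer is 90.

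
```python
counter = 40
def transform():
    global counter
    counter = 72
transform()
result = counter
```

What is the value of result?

Step 1: counter = 40 globally.
Step 2: transform() declares global counter and sets it to 72.
Step 3: After transform(), global counter = 72. result = 72

The answer is 72.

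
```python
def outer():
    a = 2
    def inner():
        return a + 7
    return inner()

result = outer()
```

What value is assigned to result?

Step 1: outer() defines a = 2.
Step 2: inner() reads a = 2 from enclosing scope, returns 2 + 7 = 9.
Step 3: result = 9

The answer is 9.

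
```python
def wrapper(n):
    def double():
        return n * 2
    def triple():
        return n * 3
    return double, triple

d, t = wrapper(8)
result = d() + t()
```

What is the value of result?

Step 1: Both closures capture the same n = 8.
Step 2: d() = 8 * 2 = 16, t() = 8 * 3 = 24.
Step 3: result = 16 + 24 = 40

The answer is 40.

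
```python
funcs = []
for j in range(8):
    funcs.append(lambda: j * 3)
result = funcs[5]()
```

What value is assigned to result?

Step 1: All lambdas reference the same variable j (late binding).
Step 2: After the loop, j = 7. Every lambda returns j * 3.
Step 3: funcs[5]() = 7 * 3 = 21

The answer is 21.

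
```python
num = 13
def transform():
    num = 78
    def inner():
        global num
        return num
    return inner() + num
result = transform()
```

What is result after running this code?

Step 1: Global num = 13. transform() shadows with local num = 78.
Step 2: inner() uses global keyword, so inner() returns global num = 13.
Step 3: transform() returns 13 + 78 = 91

The answer is 91.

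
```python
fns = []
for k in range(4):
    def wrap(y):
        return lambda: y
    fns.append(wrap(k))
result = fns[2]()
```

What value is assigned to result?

Step 1: wrap(k) creates a new scope capturing y = k at call time.
Step 2: fns[2] = wrap(2), so its lambda captures y = 2.
Step 3: result = 2 (closure factory fixes late binding)

The answer is 2.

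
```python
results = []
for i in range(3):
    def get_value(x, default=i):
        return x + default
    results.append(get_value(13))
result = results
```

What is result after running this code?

Step 1: Default argument default=i is evaluated at function definition time.
Step 2: Each iteration creates get_value with default = current i value.
Step 3: get_value(13) returns 13 + default. results = [13, 14, 15]

The answer is [13, 14, 15].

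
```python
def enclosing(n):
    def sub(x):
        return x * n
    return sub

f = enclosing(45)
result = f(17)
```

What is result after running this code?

Step 1: enclosing(45) creates a closure capturing n = 45.
Step 2: f(17) computes 17 * 45 = 765.
Step 3: result = 765

The answer is 765.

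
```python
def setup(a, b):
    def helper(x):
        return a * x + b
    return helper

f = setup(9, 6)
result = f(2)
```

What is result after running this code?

Step 1: setup(9, 6) captures a = 9, b = 6.
Step 2: f(2) computes 9 * 2 + 6 = 24.
Step 3: result = 24

The answer is 24.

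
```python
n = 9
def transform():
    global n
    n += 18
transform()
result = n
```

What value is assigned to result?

Step 1: n = 9 globally.
Step 2: transform() modifies global n: n += 18 = 27.
Step 3: result = 27

The answer is 27.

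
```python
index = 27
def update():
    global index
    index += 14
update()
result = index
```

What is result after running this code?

Step 1: index = 27 globally.
Step 2: update() modifies global index: index += 14 = 41.
Step 3: result = 41

The answer is 41.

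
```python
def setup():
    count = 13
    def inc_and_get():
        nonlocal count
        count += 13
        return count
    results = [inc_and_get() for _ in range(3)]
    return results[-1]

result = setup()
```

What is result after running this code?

Step 1: count = 13.
Step 2: Three calls to inc_and_get(), each adding 13.
Step 3: Last value = 13 + 13 * 3 = 52

The answer is 52.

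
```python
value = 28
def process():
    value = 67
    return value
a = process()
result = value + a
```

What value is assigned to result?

Step 1: Global value = 28. process() returns local value = 67.
Step 2: a = 67. Global value still = 28.
Step 3: result = 28 + 67 = 95

The answer is 95.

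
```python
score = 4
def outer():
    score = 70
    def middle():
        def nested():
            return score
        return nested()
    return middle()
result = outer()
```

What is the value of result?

Step 1: outer() defines score = 70. middle() and nested() have no local score.
Step 2: nested() checks local (none), enclosing middle() (none), enclosing outer() and finds score = 70.
Step 3: result = 70

The answer is 70.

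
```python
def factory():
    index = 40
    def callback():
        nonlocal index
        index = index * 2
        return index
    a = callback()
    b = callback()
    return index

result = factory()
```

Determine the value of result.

Step 1: index starts at 40.
Step 2: First callback(): index = 40 * 2 = 80.
Step 3: Second callback(): index = 80 * 2 = 160.
Step 4: result = 160

The answer is 160.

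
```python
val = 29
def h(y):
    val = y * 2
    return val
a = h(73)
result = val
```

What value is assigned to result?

Step 1: Global val = 29.
Step 2: h(73) creates local val = 73 * 2 = 146.
Step 3: Global val unchanged because no global keyword. result = 29

The answer is 29.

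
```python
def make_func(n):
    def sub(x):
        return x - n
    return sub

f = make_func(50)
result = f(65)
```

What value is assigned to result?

Step 1: make_func(50) creates a closure capturing n = 50.
Step 2: f(65) computes 65 - 50 = 15.
Step 3: result = 15

The answer is 15.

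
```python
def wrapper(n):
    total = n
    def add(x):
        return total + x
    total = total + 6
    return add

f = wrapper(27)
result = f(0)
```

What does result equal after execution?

Step 1: wrapper(27) sets total = 27, then total = 27 + 6 = 33.
Step 2: Closures capture by reference, so add sees total = 33.
Step 3: f(0) returns 33 + 0 = 33

The answer is 33.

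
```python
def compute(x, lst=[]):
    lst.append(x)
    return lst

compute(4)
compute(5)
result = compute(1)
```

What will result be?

Step 1: Mutable default argument gotcha! The list [] is created once.
Step 2: Each call appends to the SAME list: [4], [4, 5], [4, 5, 1].
Step 3: result = [4, 5, 1]

The answer is [4, 5, 1].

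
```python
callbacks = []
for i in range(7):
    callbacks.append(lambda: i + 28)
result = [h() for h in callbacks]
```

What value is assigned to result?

Step 1: All lambdas capture i by reference. After the loop, i = 6.
Step 2: Each call returns 6 + 28 = 34.
Step 3: result = [34, 34, 34, 34, 34, 34, 34]

The answer is [34, 34, 34, 34, 34, 34, 34].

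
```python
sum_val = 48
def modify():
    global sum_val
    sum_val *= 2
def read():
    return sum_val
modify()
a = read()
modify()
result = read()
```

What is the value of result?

Step 1: sum_val = 48.
Step 2: First modify(): sum_val = 48 * 2 = 96.
Step 3: Second modify(): sum_val = 96 * 2 = 192.
Step 4: read() returns 192

The answer is 192.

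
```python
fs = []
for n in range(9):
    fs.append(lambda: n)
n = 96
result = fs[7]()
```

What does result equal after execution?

Step 1: Lambdas capture the variable n by reference, not by value.
Step 2: After the loop, n is reassigned to 96.
Step 3: fs[7]() looks up the current n = 96. result = 96

The answer is 96.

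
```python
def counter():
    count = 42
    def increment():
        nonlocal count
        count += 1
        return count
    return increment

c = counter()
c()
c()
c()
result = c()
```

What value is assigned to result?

Step 1: counter() creates closure with count = 42.
Step 2: Each c() call increments count via nonlocal. After 4 calls: 42 + 4 = 46.
Step 3: result = 46

The answer is 46.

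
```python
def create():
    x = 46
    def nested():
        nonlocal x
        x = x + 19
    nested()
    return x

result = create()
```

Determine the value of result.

Step 1: create() sets x = 46.
Step 2: nested() uses nonlocal to modify x in create's scope: x = 46 + 19 = 65.
Step 3: create() returns the modified x = 65

The answer is 65.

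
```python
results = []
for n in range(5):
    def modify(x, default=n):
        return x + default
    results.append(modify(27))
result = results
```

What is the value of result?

Step 1: Default argument default=n is evaluated at function definition time.
Step 2: Each iteration creates modify with default = current n value.
Step 3: modify(27) returns 27 + default. results = [27, 28, 29, 30, 31]

The answer is [27, 28, 29, 30, 31].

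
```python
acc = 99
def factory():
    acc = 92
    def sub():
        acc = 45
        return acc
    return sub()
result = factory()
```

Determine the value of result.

Step 1: Three scopes define acc: global (99), factory (92), sub (45).
Step 2: sub() has its own local acc = 45, which shadows both enclosing and global.
Step 3: result = 45 (local wins in LEGB)

The answer is 45.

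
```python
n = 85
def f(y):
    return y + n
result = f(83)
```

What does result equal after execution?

Step 1: n = 85 is defined globally.
Step 2: f(83) uses parameter y = 83 and looks up n from global scope = 85.
Step 3: result = 83 + 85 = 168

The answer is 168.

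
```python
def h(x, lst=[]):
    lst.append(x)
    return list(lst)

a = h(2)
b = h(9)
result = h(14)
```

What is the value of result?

Step 1: Default list is shared. list() creates copies for return values.
Step 2: Internal list grows: [2] -> [2, 9] -> [2, 9, 14].
Step 3: result = [2, 9, 14]

The answer is [2, 9, 14].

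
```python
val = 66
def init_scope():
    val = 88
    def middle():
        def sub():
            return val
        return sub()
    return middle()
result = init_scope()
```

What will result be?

Step 1: init_scope() defines val = 88. middle() and sub() have no local val.
Step 2: sub() checks local (none), enclosing middle() (none), enclosing init_scope() and finds val = 88.
Step 3: result = 88

The answer is 88.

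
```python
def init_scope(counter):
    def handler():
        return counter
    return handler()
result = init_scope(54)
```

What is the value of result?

Step 1: init_scope(54) binds parameter counter = 54.
Step 2: handler() looks up counter in enclosing scope and finds the parameter counter = 54.
Step 3: result = 54

The answer is 54.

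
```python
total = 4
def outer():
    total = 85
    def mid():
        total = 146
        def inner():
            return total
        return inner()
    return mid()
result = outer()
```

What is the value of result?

Step 1: Three levels of shadowing: global 4, outer 85, mid 146.
Step 2: inner() finds total = 146 in enclosing mid() scope.
Step 3: result = 146

The answer is 146.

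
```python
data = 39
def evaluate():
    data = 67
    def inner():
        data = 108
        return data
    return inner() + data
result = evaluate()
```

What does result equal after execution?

Step 1: evaluate() has local data = 67. inner() has local data = 108.
Step 2: inner() returns its local data = 108.
Step 3: evaluate() returns 108 + its own data (67) = 175

The answer is 175.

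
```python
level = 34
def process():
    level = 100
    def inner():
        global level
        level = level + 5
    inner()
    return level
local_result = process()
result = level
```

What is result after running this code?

Step 1: Global level = 34. process() creates local level = 100.
Step 2: inner() declares global level and adds 5: global level = 34 + 5 = 39.
Step 3: process() returns its local level = 100 (unaffected by inner).
Step 4: result = global level = 39

The answer is 39.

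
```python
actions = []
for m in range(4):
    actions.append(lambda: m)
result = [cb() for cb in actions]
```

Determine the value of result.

Step 1: All 4 lambdas share the same variable m.
Step 2: After the loop, m = 3.
Step 3: Each call returns 3. result = [3, 3, 3, 3]

The answer is [3, 3, 3, 3].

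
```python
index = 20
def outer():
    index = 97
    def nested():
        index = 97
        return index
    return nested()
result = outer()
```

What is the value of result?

Step 1: Three scopes define index: global (20), outer (97), nested (97).
Step 2: nested() has its own local index = 97, which shadows both enclosing and global.
Step 3: result = 97 (local wins in LEGB)

The answer is 97.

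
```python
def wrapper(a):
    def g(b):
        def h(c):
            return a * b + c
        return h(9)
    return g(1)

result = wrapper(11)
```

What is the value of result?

Step 1: a = 11, b = 1, c = 9.
Step 2: h() computes a * b + c = 11 * 1 + 9 = 20.
Step 3: result = 20

The answer is 20.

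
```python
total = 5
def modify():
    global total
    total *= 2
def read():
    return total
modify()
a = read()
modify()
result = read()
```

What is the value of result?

Step 1: total = 5.
Step 2: First modify(): total = 5 * 2 = 10.
Step 3: Second modify(): total = 10 * 2 = 20.
Step 4: read() returns 20

The answer is 20.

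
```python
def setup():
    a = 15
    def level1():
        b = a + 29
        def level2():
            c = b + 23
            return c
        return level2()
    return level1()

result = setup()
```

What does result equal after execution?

Step 1: a = 15. b = a + 29 = 44.
Step 2: c = b + 23 = 44 + 23 = 67.
Step 3: result = 67

The answer is 67.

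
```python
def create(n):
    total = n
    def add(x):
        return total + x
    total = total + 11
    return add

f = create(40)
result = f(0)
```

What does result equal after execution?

Step 1: create(40) sets total = 40, then total = 40 + 11 = 51.
Step 2: Closures capture by reference, so add sees total = 51.
Step 3: f(0) returns 51 + 0 = 51

The answer is 51.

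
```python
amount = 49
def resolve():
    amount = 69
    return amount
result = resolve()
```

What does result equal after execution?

Step 1: Global amount = 49.
Step 2: resolve() creates local amount = 69, shadowing the global.
Step 3: Returns local amount = 69. result = 69

The answer is 69.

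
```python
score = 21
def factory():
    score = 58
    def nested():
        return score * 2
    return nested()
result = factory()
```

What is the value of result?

Step 1: factory() shadows global score with score = 58.
Step 2: nested() finds score = 58 in enclosing scope, computes 58 * 2 = 116.
Step 3: result = 116

The answer is 116.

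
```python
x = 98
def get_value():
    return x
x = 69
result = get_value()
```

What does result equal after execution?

Step 1: x is first set to 98, then reassigned to 69.
Step 2: get_value() is called after the reassignment, so it looks up the current global x = 69.
Step 3: result = 69

The answer is 69.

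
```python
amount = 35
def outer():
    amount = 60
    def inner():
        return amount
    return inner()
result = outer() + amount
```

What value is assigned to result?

Step 1: Global amount = 35. outer() shadows with amount = 60.
Step 2: inner() returns enclosing amount = 60. outer() = 60.
Step 3: result = 60 + global amount (35) = 95

The answer is 95.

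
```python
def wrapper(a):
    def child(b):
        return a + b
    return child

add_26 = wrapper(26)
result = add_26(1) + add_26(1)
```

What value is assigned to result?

Step 1: add_26 captures a = 26.
Step 2: add_26(1) = 26 + 1 = 27, called twice.
Step 3: result = 27 + 27 = 54

The answer is 54.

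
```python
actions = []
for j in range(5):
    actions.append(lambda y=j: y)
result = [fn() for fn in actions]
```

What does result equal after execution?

Step 1: Default arg y=j captures j at each iteration.
Step 2: Each lambda has its own default: 0, 1, ..., 4.
Step 3: result = [0, 1, 2, 3, 4]

The answer is [0, 1, 2, 3, 4].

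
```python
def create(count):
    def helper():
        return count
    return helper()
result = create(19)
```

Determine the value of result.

Step 1: create(19) binds parameter count = 19.
Step 2: helper() looks up count in enclosing scope and finds the parameter count = 19.
Step 3: result = 19

The answer is 19.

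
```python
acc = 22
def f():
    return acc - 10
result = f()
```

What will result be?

Step 1: acc = 22 is defined globally.
Step 2: f() looks up acc from global scope = 22, then computes 22 - 10 = 12.
Step 3: result = 12

The answer is 12.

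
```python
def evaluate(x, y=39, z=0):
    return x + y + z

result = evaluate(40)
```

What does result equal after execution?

Step 1: evaluate(40) uses defaults y = 39, z = 0.
Step 2: Returns 40 + 39 + 0 = 79.
Step 3: result = 79

The answer is 79.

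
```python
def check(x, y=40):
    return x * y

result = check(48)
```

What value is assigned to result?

Step 1: check(48) uses default y = 40.
Step 2: Returns 48 * 40 = 1920.
Step 3: result = 1920

The answer is 1920.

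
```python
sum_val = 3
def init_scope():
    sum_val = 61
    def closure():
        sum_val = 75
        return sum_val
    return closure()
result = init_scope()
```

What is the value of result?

Step 1: Three scopes define sum_val: global (3), init_scope (61), closure (75).
Step 2: closure() has its own local sum_val = 75, which shadows both enclosing and global.
Step 3: result = 75 (local wins in LEGB)

The answer is 75.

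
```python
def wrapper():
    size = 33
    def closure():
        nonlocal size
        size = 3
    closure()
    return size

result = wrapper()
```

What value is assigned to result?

Step 1: wrapper() sets size = 33.
Step 2: closure() uses nonlocal to reassign size = 3.
Step 3: result = 3

The answer is 3.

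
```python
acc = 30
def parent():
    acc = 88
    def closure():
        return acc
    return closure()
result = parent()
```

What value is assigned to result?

Step 1: acc = 30 globally, but parent() defines acc = 88 locally.
Step 2: closure() looks up acc. Not in local scope, so checks enclosing scope (parent) and finds acc = 88.
Step 3: result = 88

The answer is 88.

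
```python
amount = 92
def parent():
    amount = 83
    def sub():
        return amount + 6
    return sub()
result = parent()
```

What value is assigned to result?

Step 1: parent() shadows global amount with amount = 83.
Step 2: sub() finds amount = 83 in enclosing scope, computes 83 + 6 = 89.
Step 3: result = 89

The answer is 89.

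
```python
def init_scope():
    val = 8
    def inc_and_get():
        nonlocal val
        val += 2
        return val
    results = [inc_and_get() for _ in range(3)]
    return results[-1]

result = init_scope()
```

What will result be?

Step 1: val = 8.
Step 2: Three calls to inc_and_get(), each adding 2.
Step 3: Last value = 8 + 2 * 3 = 14

The answer is 14.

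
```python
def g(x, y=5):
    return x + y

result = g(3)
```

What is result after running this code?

Step 1: g(3) uses default y = 5.
Step 2: Returns 3 + 5 = 8.
Step 3: result = 8

The answer is 8.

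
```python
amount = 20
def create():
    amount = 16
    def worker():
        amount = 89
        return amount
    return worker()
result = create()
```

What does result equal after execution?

Step 1: Three scopes define amount: global (20), create (16), worker (89).
Step 2: worker() has its own local amount = 89, which shadows both enclosing and global.
Step 3: result = 89 (local wins in LEGB)

The answer is 89.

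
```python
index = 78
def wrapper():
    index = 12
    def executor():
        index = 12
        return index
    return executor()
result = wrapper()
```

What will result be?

Step 1: Three scopes define index: global (78), wrapper (12), executor (12).
Step 2: executor() has its own local index = 12, which shadows both enclosing and global.
Step 3: result = 12 (local wins in LEGB)

The answer is 12.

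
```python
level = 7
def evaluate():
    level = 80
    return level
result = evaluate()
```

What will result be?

Step 1: Global level = 7.
Step 2: evaluate() creates local level = 80, shadowing the global.
Step 3: Returns local level = 80. result = 80

The answer is 80.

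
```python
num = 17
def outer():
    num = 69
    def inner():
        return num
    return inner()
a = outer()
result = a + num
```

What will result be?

Step 1: outer() has local num = 69. inner() reads from enclosing.
Step 2: outer() returns 69. Global num = 17 unchanged.
Step 3: result = 69 + 17 = 86

The answer is 86.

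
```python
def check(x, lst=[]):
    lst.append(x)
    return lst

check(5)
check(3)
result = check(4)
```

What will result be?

Step 1: Mutable default argument gotcha! The list [] is created once.
Step 2: Each call appends to the SAME list: [5], [5, 3], [5, 3, 4].
Step 3: result = [5, 3, 4]

The answer is [5, 3, 4].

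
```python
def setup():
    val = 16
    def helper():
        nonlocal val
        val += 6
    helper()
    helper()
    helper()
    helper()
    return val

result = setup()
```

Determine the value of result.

Step 1: val starts at 16.
Step 2: helper() is called 4 times, each adding 6.
Step 3: val = 16 + 6 * 4 = 40

The answer is 40.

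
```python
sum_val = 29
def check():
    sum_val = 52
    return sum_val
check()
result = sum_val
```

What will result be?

Step 1: sum_val = 29 globally.
Step 2: check() creates a LOCAL sum_val = 52 (no global keyword!).
Step 3: The global sum_val is unchanged. result = 29

The answer is 29.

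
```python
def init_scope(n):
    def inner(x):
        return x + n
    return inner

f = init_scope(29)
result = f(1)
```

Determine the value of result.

Step 1: init_scope(29) creates a closure that captures n = 29.
Step 2: f(1) calls the closure with x = 1, returning 1 + 29 = 30.
Step 3: result = 30

The answer is 30.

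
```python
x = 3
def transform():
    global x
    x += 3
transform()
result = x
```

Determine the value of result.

Step 1: x = 3 globally.
Step 2: transform() modifies global x: x += 3 = 6.
Step 3: result = 6

The answer is 6.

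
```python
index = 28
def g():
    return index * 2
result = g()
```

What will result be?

Step 1: index = 28 is defined globally.
Step 2: g() looks up index from global scope = 28, then computes 28 * 2 = 56.
Step 3: result = 56

The answer is 56.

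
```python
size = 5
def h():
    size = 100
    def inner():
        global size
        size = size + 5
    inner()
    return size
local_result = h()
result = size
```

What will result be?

Step 1: Global size = 5. h() creates local size = 100.
Step 2: inner() declares global size and adds 5: global size = 5 + 5 = 10.
Step 3: h() returns its local size = 100 (unaffected by inner).
Step 4: result = global size = 10

The answer is 10.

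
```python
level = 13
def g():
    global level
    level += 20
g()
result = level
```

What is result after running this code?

Step 1: level = 13 globally.
Step 2: g() modifies global level: level += 20 = 33.
Step 3: result = 33

The answer is 33.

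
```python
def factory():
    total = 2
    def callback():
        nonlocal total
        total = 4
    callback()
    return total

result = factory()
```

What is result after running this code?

Step 1: factory() sets total = 2.
Step 2: callback() uses nonlocal to reassign total = 4.
Step 3: result = 4

The answer is 4.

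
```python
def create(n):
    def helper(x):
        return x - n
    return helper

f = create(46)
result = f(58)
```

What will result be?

Step 1: create(46) creates a closure capturing n = 46.
Step 2: f(58) computes 58 - 46 = 12.
Step 3: result = 12

The answer is 12.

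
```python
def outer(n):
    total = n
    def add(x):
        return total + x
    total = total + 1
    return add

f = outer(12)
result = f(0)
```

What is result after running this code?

Step 1: outer(12) sets total = 12, then total = 12 + 1 = 13.
Step 2: Closures capture by reference, so add sees total = 13.
Step 3: f(0) returns 13 + 0 = 13

The answer is 13.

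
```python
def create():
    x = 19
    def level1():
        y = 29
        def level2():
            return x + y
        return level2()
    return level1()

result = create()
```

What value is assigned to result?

Step 1: x = 19 in create. y = 29 in level1.
Step 2: level2() reads x = 19 and y = 29 from enclosing scopes.
Step 3: result = 19 + 29 = 48

The answer is 48.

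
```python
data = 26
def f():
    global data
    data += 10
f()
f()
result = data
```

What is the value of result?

Step 1: data = 26.
Step 2: First f(): data = 26 + 10 = 36.
Step 3: Second f(): data = 36 + 10 = 46. result = 46

The answer is 46.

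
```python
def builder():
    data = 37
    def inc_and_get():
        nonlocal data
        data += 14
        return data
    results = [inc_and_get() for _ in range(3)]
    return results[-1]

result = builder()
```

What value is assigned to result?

Step 1: data = 37.
Step 2: Three calls to inc_and_get(), each adding 14.
Step 3: Last value = 37 + 14 * 3 = 79

The answer is 79.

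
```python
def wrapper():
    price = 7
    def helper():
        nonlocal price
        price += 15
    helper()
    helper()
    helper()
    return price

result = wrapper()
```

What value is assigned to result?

Step 1: price starts at 7.
Step 2: helper() is called 3 times, each adding 15.
Step 3: price = 7 + 15 * 3 = 52

The answer is 52.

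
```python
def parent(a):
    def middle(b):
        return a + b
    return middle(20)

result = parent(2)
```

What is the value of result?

Step 1: parent(2) passes a = 2.
Step 2: middle(20) has b = 20, reads a = 2 from enclosing.
Step 3: result = 2 + 20 = 22

The answer is 22.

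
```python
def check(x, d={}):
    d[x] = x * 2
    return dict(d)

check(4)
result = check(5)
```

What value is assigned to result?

Step 1: Mutable default dict is shared across calls.
Step 2: First call adds 4: 8. Second call adds 5: 10.
Step 3: result = {4: 8, 5: 10}

The answer is {4: 8, 5: 10}.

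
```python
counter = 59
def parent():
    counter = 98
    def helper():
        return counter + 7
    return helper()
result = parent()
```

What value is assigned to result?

Step 1: parent() shadows global counter with counter = 98.
Step 2: helper() finds counter = 98 in enclosing scope, computes 98 + 7 = 105.
Step 3: result = 105

The answer is 105.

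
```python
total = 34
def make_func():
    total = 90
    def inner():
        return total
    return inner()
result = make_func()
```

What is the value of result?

Step 1: total = 34 globally, but make_func() defines total = 90 locally.
Step 2: inner() looks up total. Not in local scope, so checks enclosing scope (make_func) and finds total = 90.
Step 3: result = 90

The answer is 90.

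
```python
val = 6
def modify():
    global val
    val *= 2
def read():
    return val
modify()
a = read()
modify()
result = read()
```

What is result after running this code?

Step 1: val = 6.
Step 2: First modify(): val = 6 * 2 = 12.
Step 3: Second modify(): val = 12 * 2 = 24.
Step 4: read() returns 24

The answer is 24.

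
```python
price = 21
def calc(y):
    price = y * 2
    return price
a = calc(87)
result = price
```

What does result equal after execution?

Step 1: Global price = 21.
Step 2: calc(87) creates local price = 87 * 2 = 174.
Step 3: Global price unchanged because no global keyword. result = 21

The answer is 21.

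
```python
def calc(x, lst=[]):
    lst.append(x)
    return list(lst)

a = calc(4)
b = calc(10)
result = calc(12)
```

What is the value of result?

Step 1: Default list is shared. list() creates copies for return values.
Step 2: Internal list grows: [4] -> [4, 10] -> [4, 10, 12].
Step 3: result = [4, 10, 12]

The answer is [4, 10, 12].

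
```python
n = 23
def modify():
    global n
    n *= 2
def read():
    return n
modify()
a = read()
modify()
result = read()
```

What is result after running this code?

Step 1: n = 23.
Step 2: First modify(): n = 23 * 2 = 46.
Step 3: Second modify(): n = 46 * 2 = 92.
Step 4: read() returns 92

The answer is 92.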